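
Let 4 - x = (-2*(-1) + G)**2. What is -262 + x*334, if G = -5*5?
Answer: -175612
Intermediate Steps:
G = -25
x = -525 (x = 4 - (-2*(-1) - 25)**2 = 4 - (2 - 25)**2 = 4 - 1*(-23)**2 = 4 - 1*529 = 4 - 529 = -525)
-262 + x*334 = -262 - 525*334 = -262 - 175350 = -175612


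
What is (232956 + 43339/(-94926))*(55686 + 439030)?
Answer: 5469960512073286/47463 ≈ 1.1525e+11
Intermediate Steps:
(232956 + 43339/(-94926))*(55686 + 439030) = (232956 + 43339*(-1/94926))*494716 = (232956 - 43339/94926)*494716 = (22113537917/94926)*494716 = 5469960512073286/47463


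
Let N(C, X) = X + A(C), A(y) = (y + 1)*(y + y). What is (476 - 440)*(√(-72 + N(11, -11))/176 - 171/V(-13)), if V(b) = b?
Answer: 6156/13 + 9*√181/44 ≈ 476.29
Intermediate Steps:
A(y) = 2*y*(1 + y) (A(y) = (1 + y)*(2*y) = 2*y*(1 + y))
N(C, X) = X + 2*C*(1 + C)
(476 - 440)*(√(-72 + N(11, -11))/176 - 171/V(-13)) = (476 - 440)*(√(-72 + (-11 + 2*11*(1 + 11)))/176 - 171/(-13)) = 36*(√(-72 + (-11 + 2*11*12))*(1/176) - 171*(-1/13)) = 36*(√(-72 + (-11 + 264))*(1/176) + 171/13) = 36*(√(-72 + 253)*(1/176) + 171/13) = 36*(√181*(1/176) + 171/13) = 36*(√181/176 + 171/13) = 36*(171/13 + √181/176) = 6156/13 + 9*√181/44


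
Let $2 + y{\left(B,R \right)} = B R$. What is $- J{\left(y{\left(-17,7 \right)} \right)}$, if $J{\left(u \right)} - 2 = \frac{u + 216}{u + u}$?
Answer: $- \frac{389}{242} \approx -1.6074$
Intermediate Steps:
$y{\left(B,R \right)} = -2 + B R$
$J{\left(u \right)} = 2 + \frac{216 + u}{2 u}$ ($J{\left(u \right)} = 2 + \frac{u + 216}{u + u} = 2 + \frac{216 + u}{2 u}$)
$- J{\left(y{\left(-17,7 \right)} \right)} = - (\frac{5}{2} + \frac{108}{-2 - 119}) = - (\frac{5}{2} + \frac{108}{-121}) = - (\frac{5}{2} + 108 \left(- \frac{1}{121}\right)) = - (\frac{5}{2} - \frac{108}{121}) = \left(-1\right) \frac{389}{242} = - \frac{389}{242}$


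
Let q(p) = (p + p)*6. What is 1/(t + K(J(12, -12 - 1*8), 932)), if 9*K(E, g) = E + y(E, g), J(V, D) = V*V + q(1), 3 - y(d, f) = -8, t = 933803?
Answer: 9/8404394 ≈ 1.0709e-6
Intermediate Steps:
q(p) = 12*p (q(p) = (2*p)*6 = 12*p)
y(d, f) = 11 (y(d, f) = 3 - 1*(-8) = 3 + 8 = 11)
J(V, D) = 12 + V**2 (J(V, D) = V*V + 12*1 = V**2 + 12 = 12 + V**2)
K(E, g) = 11/9 + E/9 (K(E, g) = (E + 11)/9 = (11 + E)/9 = 11/9 + E/9)
1/(t + K(J(12, -12 - 1*8), 932)) = 1/(933803 + (11/9 + (12 + 12**2)/9)) = 1/(933803 + (11/9 + (12 + 144)/9)) = 1/(933803 + (11/9 + (1/9)*156)) = 1/(933803 + (11/9 + 52/3)) = 1/(933803 + 167/9) = 1/(8404394/9) = 9/8404394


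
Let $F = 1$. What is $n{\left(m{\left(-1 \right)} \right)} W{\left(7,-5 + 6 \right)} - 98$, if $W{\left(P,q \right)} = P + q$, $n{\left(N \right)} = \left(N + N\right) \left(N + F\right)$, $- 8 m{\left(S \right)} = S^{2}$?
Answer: $- \frac{399}{4} \approx -99.75$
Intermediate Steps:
$m{\left(S \right)} = - \frac{S^{2}}{8}$
$n{\left(N \right)} = 2 N \left(1 + N\right)$ ($n{\left(N \right)} = \left(N + N\right) \left(N + 1\right) = 2 N \left(1 + N\right)$)
$n{\left(m{\left(-1 \right)} \right)} W{\left(7,-5 + 6 \right)} - 98 = 2 \left(- \frac{\left(-1\right)^{2}}{8}\right) \left(1 - \frac{\left(-1\right)^{2}}{8}\right) \left(7 + \left(-5 + 6\right)\right) - 98 = 2 \left(\left(- \frac{1}{8}\right) 1\right) \left(1 - \frac{1}{8}\right) \left(7 + 1\right) - 98 = 2 \left(- \frac{1}{8}\right) \left(1 - \frac{1}{8}\right) 8 - 98 = 2 \left(- \frac{1}{8}\right) \frac{7}{8} \cdot 8 - 98 = \left(- \frac{7}{32}\right) 8 - 98 = - \frac{7}{4} - 98 = - \frac{399}{4}$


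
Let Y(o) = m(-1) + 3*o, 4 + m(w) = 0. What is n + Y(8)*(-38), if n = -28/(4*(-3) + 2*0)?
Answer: -2273/3 ≈ -757.67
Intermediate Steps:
m(w) = -4 (m(w) = -4 + 0 = -4)
Y(o) = -4 + 3*o
n = 7/3 (n = -28/(-12 + 0) = -28/(-12) = -28*(-1/12) = 7/3 ≈ 2.3333)
n + Y(8)*(-38) = 7/3 + (-4 + 3*8)*(-38) = 7/3 + (-4 + 24)*(-38) = 7/3 + 20*(-38) = 7/3 - 760 = -2273/3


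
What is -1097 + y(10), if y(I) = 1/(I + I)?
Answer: -21939/20 ≈ -1096.9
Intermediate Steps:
y(I) = 1/(2*I)
-1097 + y(10) = -1097 + (½)/10 = -1097 + (½)*(⅒) = -1097 + 1/20 = -21939/20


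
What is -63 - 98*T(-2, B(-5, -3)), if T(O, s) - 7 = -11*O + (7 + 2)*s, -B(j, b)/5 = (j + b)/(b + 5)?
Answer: -20545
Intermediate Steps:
B(j, b) = -5*(b + j)/(5 + b) (B(j, b) = -5*(j + b)/(b + 5) = -5*(b + j)/(5 + b))
T(O, s) = 7 - 11*O + 9*s (T(O, s) = 7 + (-11*O + (7 + 2)*s) = 7 + (-11*O + 9*s) = 7 - 11*O + 9*s)
-63 - 98*T(-2, B(-5, -3)) = -63 - 98*(7 - 11*(-2) + 9*(5*(-1*(-3) - 1*(-5))/(5 - 3))) = -63 - 98*(7 + 22 + 9*(5*(3 + 5)/2)) = -63 - 98*(7 + 22 + 9*(5*(1/2)*8)) = -63 - 98*(7 + 22 + 9*20) = -63 - 98*(7 + 22 + 180) = -63 - 98*209 = -63 - 20482 = -20545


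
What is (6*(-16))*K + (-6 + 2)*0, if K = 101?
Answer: -9696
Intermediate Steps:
(6*(-16))*K + (-6 + 2)*0 = (6*(-16))*101 + (-6 + 2)*0 = -96*101 - 4*0 = -9696 + 0 = -9696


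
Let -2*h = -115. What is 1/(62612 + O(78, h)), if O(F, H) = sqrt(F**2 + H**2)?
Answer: 250448/15681012615 - 2*sqrt(37561)/15681012615 ≈ 1.5947e-5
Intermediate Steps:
h = 115/2 (h = -1/2*(-115) = 115/2 ≈ 57.500)
1/(62612 + O(78, h)) = 1/(62612 + sqrt(78**2 + (115/2)**2)) = 1/(62612 + sqrt(6084 + 13225/4)) = 1/(62612 + sqrt(37561/4)) = 1/(62612 + sqrt(37561)/2)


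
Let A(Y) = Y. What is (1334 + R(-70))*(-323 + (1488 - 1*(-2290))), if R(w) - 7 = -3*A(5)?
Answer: 4581330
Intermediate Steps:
R(w) = -8 (R(w) = 7 - 3*5 = 7 - 15 = -8)
(1334 + R(-70))*(-323 + (1488 - 1*(-2290))) = (1334 - 8)*(-323 + (1488 - 1*(-2290))) = 1326*(-323 + (1488 + 2290)) = 1326*(-323 + 3778) = 1326*3455 = 4581330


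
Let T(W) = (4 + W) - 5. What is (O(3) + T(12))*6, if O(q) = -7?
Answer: 24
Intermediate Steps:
T(W) = -1 + W
(O(3) + T(12))*6 = (-7 + (-1 + 12))*6 = (-7 + 11)*6 = 4*6 = 24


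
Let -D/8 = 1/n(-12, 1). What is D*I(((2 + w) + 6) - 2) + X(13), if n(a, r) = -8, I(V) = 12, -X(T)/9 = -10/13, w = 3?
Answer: 246/13 ≈ 18.923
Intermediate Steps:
X(T) = 90/13 (X(T) = -(-90)/13 = -9*(-10/13) = 90/13)
D = 1 (D = -8/(-8) = -8*(-⅛) = 1)
D*I(((2 + w) + 6) - 2) + X(13) = 1*12 + 90/13 = 12 + 90/13 = 246/13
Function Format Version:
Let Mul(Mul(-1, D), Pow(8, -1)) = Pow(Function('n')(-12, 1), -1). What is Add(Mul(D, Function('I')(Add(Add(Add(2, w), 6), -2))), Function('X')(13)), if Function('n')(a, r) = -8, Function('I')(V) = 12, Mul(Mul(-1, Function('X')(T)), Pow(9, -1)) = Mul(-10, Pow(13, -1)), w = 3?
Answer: Rational(246, 13) ≈ 18.923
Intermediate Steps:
Function('X')(T) = Rational(90, 13) (Function('X')(T) = Mul(-9, Mul(-10, Pow(13, -1))) = Mul(-9, Mul(-10, Rational(1, 13))) = Mul(-9, Rational(-10, 13)) = Rational(90, 13))
D = 1 (D = Mul(-8, Pow(-8, -1)) = Mul(-8, Rational(-1, 8)) = 1)
Add(Mul(D, Function('I')(Add(Add(Add(2, w), 6), -2))), Function('X')(13)) = Add(Mul(1, 12), Rational(90, 13)) = Add(12, Rational(90, 13)) = Rational(246, 13)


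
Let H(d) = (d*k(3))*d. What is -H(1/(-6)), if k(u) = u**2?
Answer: -1/4 ≈ -0.25000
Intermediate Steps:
H(d) = 9*d**2 (H(d) = (d*3**2)*d = (d*9)*d = (9*d)*d = 9*d**2)
-H(1/(-6)) = -9*(1/(-6))**2 = -9*(-1/6)**2 = -9/36 = -1*1/4 = -1/4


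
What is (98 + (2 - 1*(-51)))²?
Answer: 22801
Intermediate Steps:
(98 + (2 - 1*(-51)))² = (98 + (2 + 51))² = (98 + 53)² = 151² = 22801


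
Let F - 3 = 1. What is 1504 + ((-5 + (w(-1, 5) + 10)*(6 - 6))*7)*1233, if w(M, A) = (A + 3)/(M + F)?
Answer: -41651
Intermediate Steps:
F = 4 (F = 3 + 1 = 4)
w(M, A) = (3 + A)/(4 + M) (w(M, A) = (A + 3)/(M + 4) = (3 + A)/(4 + M))
1504 + ((-5 + (w(-1, 5) + 10)*(6 - 6))*7)*1233 = 1504 + ((-5 + ((3 + 5)/(4 - 1) + 10)*(6 - 6))*7)*1233 = 1504 + ((-5 + (8/3 + 10)*0)*7)*1233 = 1504 + ((-5 + (38/3)*0)*7)*1233 = 1504 + ((-5 + 0)*7)*1233 = 1504 - 5*7*1233 = 1504 - 35*1233 = 1504 - 43155 = -41651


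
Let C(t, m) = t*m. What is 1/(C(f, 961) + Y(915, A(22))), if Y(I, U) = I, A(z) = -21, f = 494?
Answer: 1/475649 ≈ 2.1024e-6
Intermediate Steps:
C(t, m) = m*t
1/(C(f, 961) + Y(915, A(22))) = 1/(961*494 + 915) = 1/(474734 + 915) = 1/475649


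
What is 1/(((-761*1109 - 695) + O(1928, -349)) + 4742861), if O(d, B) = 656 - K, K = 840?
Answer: 1/3898033 ≈ 2.5654e-7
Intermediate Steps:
O(d, B) = -184 (O(d, B) = 656 - 1*840 = 656 - 840 = -184)
1/(((-761*1109 - 695) + O(1928, -349)) + 4742861) = 1/(((-761*1109 - 695) - 184) + 4742861) = 1/(((-843949 - 695) - 184) + 4742861) = 1/((-844644 - 184) + 4742861) = 1/(-844828 + 4742861) = 1/3898033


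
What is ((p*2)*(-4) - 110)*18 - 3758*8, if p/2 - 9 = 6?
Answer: -36364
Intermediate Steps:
p = 30 (p = 18 + 2*6 = 18 + 12 = 30)
((p*2)*(-4) - 110)*18 - 3758*8 = ((30*2)*(-4) - 110)*18 - 3758*8 = (60*(-4) - 110)*18 - 1*30064 = (-240 - 110)*18 - 30064 = -350*18 - 30064 = -6300 - 30064 = -36364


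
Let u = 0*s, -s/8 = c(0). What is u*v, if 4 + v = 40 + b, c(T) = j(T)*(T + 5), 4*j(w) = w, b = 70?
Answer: 0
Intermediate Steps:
j(w) = w/4
c(T) = T*(5 + T)/4 (c(T) = (T/4)*(T + 5) = (T/4)*(5 + T) = T*(5 + T)/4)
s = 0 (s = -2*0*(5 + 0) = -2*0*5 = -8*0 = 0)
u = 0 (u = 0*0 = 0)
v = 106 (v = -4 + (40 + 70) = -4 + 110 = 106)
u*v = 0*106 = 0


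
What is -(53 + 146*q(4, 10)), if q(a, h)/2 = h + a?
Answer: -4141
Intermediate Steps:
q(a, h) = 2*a + 2*h (q(a, h) = 2*(h + a) = 2*(a + h) = 2*a + 2*h)
-(53 + 146*q(4, 10)) = -(53 + 146*(2*4 + 2*10)) = -(53 + 146*(8 + 20)) = -(53 + 146*28) = -(53 + 4088) = -1*4141 = -4141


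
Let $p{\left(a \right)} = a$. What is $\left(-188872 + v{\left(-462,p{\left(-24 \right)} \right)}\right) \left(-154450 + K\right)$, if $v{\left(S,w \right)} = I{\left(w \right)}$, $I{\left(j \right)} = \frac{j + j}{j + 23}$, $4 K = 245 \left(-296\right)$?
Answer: $32587245920$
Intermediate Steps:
$K = -18130$ ($K = \frac{245 \left(-296\right)}{4} = \frac{1}{4} \left(-72520\right) = -18130$)
$I{\left(j \right)} = \frac{2 j}{23 + j}$
$v{\left(S,w \right)} = \frac{2 w}{23 + w}$
$\left(-188872 + v{\left(-462,p{\left(-24 \right)} \right)}\right) \left(-154450 + K\right) = \left(-188872 + 2 \left(-24\right) \frac{1}{23 - 24}\right) \left(-154450 - 18130\right) = \left(-188872 + 2 \left(-24\right) \frac{1}{-1}\right) \left(-172580\right) = \left(-188872 + 2 \left(-24\right) \left(-1\right)\right) \left(-172580\right) = \left(-188872 + 48\right) \left(-172580\right) = \left(-188824\right) \left(-172580\right) = 32587245920$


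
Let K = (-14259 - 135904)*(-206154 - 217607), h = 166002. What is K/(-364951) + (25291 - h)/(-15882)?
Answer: -1010571495748765/5796151782 ≈ -1.7435e+5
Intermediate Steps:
K = 63633223043 (K = -150163*(-423761) = 63633223043)
K/(-364951) + (25291 - h)/(-15882) = 63633223043/(-364951) + (25291 - 1*166002)/(-15882) = 63633223043*(-1/364951) + (25291 - 166002)*(-1/15882) = -63633223043/364951 - 140711*(-1/15882) = -63633223043/364951 + 140711/15882 = -1010571495748765/5796151782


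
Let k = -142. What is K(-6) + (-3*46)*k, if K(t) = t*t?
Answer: 19632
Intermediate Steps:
K(t) = t²
K(-6) + (-3*46)*k = (-6)² - 3*46*(-142) = 36 - 138*(-142) = 36 + 19596 = 19632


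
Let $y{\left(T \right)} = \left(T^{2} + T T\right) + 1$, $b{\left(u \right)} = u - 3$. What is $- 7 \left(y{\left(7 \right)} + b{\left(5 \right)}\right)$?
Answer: $-707$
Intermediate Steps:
$b{\left(u \right)} = -3 + u$
$y{\left(T \right)} = 1 + 2 T^{2}$ ($y{\left(T \right)} = \left(T^{2} + T^{2}\right) + 1 = 2 T^{2} + 1 = 1 + 2 T^{2}$)
$- 7 \left(y{\left(7 \right)} + b{\left(5 \right)}\right) = - 7 \left(\left(1 + 2 \cdot 7^{2}\right) + \left(-3 + 5\right)\right) = - 7 \left(\left(1 + 2 \cdot 49\right) + 2\right) = - 7 \left(\left(1 + 98\right) + 2\right) = - 7 \left(99 + 2\right) = \left(-7\right) 101 = -707$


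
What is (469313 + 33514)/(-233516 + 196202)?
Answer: -167609/12438 ≈ -13.476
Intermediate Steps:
(469313 + 33514)/(-233516 + 196202) = 502827/(-37314) = 502827*(-1/37314) = -167609/12438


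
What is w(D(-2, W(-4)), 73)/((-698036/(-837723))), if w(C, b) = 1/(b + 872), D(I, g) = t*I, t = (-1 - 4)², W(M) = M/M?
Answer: 279241/219881340 ≈ 0.0012700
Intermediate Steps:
W(M) = 1
t = 25 (t = (-5)² = 25)
D(I, g) = 25*I
w(C, b) = 1/(872 + b)
w(D(-2, W(-4)), 73)/((-698036/(-837723))) = 1/((872 + 73)*((-698036/(-837723)))) = 1/(945*((-698036*(-1/837723)))) = 1/(945*(698036/837723)) = (1/945)*(837723/698036) = 279241/219881340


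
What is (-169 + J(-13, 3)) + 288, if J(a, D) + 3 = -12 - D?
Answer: 101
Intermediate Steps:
J(a, D) = -15 - D (J(a, D) = -3 + (-12 - D) = -15 - D)
(-169 + J(-13, 3)) + 288 = (-169 + (-15 - 1*3)) + 288 = (-169 + (-15 - 3)) + 288 = (-169 - 18) + 288 = -187 + 288 = 101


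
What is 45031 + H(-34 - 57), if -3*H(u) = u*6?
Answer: 45213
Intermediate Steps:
H(u) = -2*u (H(u) = -u*6/3 = -2*u)
45031 + H(-34 - 57) = 45031 - 2*(-34 - 57) = 45031 - 2*(-91) = 45031 + 182 = 45213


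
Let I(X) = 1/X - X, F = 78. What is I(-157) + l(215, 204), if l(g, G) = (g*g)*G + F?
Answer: 1480531194/157 ≈ 9.4301e+6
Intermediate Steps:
l(g, G) = 78 + G*g² (l(g, G) = (g*g)*G + 78 = g²*G + 78 = G*g² + 78 = 78 + G*g²)
I(-157) + l(215, 204) = (1/(-157) - 1*(-157)) + (78 + 204*215²) = (-1/157 + 157) + (78 + 204*46225) = 24648/157 + (78 + 9429900) = 24648/157 + 9429978 = 1480531194/157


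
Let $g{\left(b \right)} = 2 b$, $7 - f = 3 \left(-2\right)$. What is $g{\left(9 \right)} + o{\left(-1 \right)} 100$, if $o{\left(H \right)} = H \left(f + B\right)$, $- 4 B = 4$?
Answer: $-1182$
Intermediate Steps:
$f = 13$ ($f = 7 - 3 \left(-2\right) = 7 - -6 = 7 + 6 = 13$)
$B = -1$ ($B = \left(- \frac{1}{4}\right) 4 = -1$)
$o{\left(H \right)} = 12 H$ ($o{\left(H \right)} = H \left(13 - 1\right) = H 12 = 12 H$)
$g{\left(9 \right)} + o{\left(-1 \right)} 100 = 2 \cdot 9 + 12 \left(-1\right) 100 = 18 - 1200 = -1182$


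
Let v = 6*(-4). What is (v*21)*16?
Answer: -8064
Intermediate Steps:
v = -24
(v*21)*16 = -24*21*16 = -504*16 = -8064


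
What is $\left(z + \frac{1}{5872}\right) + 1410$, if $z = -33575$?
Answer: $- \frac{188872879}{5872} \approx -32165.0$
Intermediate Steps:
$\left(z + \frac{1}{5872}\right) + 1410 = \left(-33575 + \frac{1}{5872}\right) + 1410 = - \frac{197152399}{5872} + 1410 = - \frac{188872879}{5872}$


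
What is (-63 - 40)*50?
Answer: -5150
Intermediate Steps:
(-63 - 40)*50 = -103*50 = -5150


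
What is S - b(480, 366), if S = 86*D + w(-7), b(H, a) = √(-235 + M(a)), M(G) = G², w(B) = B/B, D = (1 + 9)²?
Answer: 8601 - 7*√2729 ≈ 8235.3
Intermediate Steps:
D = 100 (D = 10² = 100)
w(B) = 1
b(H, a) = √(-235 + a²)
S = 8601 (S = 86*100 + 1 = 8600 + 1 = 8601)
S - b(480, 366) = 8601 - √(-235 + 366²) = 8601 - √(-235 + 133956) = 8601 - √133721 = 8601 - 7*√2729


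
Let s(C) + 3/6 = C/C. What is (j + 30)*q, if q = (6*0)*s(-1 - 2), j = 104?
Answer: 0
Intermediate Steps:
s(C) = ½ (s(C) = -½ + C/C = -½ + 1 = ½)
q = 0 (q = (6*0)*(½) = 0*(½) = 0)
(j + 30)*q = (104 + 30)*0 = 134*0 = 0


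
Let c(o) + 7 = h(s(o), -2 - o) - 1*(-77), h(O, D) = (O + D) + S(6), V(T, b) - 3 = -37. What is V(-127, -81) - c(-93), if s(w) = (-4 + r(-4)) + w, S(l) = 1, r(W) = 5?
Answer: -104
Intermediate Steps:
V(T, b) = -34 (V(T, b) = 3 - 37 = -34)
s(w) = 1 + w (s(w) = (-4 + 5) + w = 1 + w)
h(O, D) = 1 + D + O (h(O, D) = (O + D) + 1 = (D + O) + 1 = 1 + D + O)
c(o) = 70 (c(o) = -7 + ((1 + (-2 - o) + (1 + o)) - 1*(-77)) = -7 + (0 + 77) = -7 + 77 = 70)
V(-127, -81) - c(-93) = -34 - 1*70 = -34 - 70 = -104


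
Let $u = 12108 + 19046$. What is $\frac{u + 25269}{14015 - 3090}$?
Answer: $\frac{56423}{10925} \approx 5.1646$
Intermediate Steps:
$u = 31154$
$\frac{u + 25269}{14015 - 3090} = \frac{31154 + 25269}{14015 - 3090} = \frac{56423}{10925}$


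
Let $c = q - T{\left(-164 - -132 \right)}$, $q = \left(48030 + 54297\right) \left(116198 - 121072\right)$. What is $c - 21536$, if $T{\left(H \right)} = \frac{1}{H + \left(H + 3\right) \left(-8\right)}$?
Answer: $- \frac{99752666801}{200} \approx -4.9876 \cdot 10^{8}$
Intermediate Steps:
$T{\left(H \right)} = \frac{1}{-24 - 7 H}$ ($T{\left(H \right)} = \frac{1}{H + \left(3 + H\right) \left(-8\right)} = \frac{1}{H - \left(24 + 8 H\right)} = \frac{1}{-24 - 7 H}$)
$q = -498741798$ ($q = 102327 \left(-4874\right) = -498741798$)
$c = - \frac{99748359601}{200}$ ($c = -498741798 - - \frac{1}{24 + 7 \left(-164 - -132\right)} = -498741798 - - \frac{1}{24 + 7 \left(-164 + 132\right)} = -498741798 - - \frac{1}{24 + 7 \left(-32\right)} = -498741798 - - \frac{1}{24 - 224} = -498741798 - - \frac{1}{-200} = -498741798 - \left(-1\right) \left(- \frac{1}{200}\right) = -498741798 - \frac{1}{200} = - \frac{99748359601}{200} \approx -4.9874 \cdot 10^{8}$)
$c - 21536 = - \frac{99748359601}{200} - 21536 = - \frac{99752666801}{200}$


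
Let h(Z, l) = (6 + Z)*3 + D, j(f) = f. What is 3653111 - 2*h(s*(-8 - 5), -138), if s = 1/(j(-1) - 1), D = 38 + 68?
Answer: 3652824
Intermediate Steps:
D = 106
s = -1/2 (s = 1/(-1 - 1) = 1/(-2) = -1/2 ≈ -0.50000)
h(Z, l) = 124 + 3*Z (h(Z, l) = (6 + Z)*3 + 106 = (18 + 3*Z) + 106 = 124 + 3*Z)
3653111 - 2*h(s*(-8 - 5), -138) = 3653111 - 2*(124 + 3*(-(-8 - 5)/2)) = 3653111 - 2*(124 + 3*(-1/2*(-13))) = 3653111 - 2*(124 + 3*(13/2)) = 3653111 - 2*(124 + 39/2) = 3653111 - 2*287/2 = 3653111 - 1*287 = 3653111 - 287 = 3652824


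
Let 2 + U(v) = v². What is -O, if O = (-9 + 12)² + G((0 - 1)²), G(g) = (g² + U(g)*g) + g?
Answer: -10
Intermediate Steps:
U(v) = -2 + v²
G(g) = g + g² + g*(-2 + g²) (G(g) = (g² + (-2 + g²)*g) + g = (g² + g*(-2 + g²)) + g = g + g² + g*(-2 + g²))
O = 10 (O = (-9 + 12)² + (0 - 1)²*(-1 + (0 - 1)² + ((0 - 1)²)²) = 3² + (-1)²*(-1 + (-1)² + ((-1)²)²) = 9 + 1*(-1 + 1 + 1²) = 9 + 1*(-1 + 1 + 1) = 9 + 1*1 = 9 + 1 = 10)
-O = -1*10 = -10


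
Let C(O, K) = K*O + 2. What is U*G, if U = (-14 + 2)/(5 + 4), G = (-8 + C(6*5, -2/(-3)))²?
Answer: -784/3 ≈ -261.33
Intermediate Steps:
C(O, K) = 2 + K*O
G = 196 (G = (-8 + (2 + (-2/(-3))*(6*5)))² = (-8 + (2 - 2*(-⅓)*30))² = (-8 + (2 + (⅔)*30))² = (-8 + (2 + 20))² = (-8 + 22)² = 14² = 196)
U = -4/3 (U = -12/9 = -12*⅑ = -4/3 ≈ -1.3333)
U*G = -4/3*196 = -784/3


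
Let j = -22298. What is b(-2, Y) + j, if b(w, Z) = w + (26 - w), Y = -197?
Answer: -22272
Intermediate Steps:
b(w, Z) = 26
b(-2, Y) + j = 26 - 22298 = -22272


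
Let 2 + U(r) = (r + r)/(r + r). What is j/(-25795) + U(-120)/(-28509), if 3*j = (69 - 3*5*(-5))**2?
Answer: -197028413/735389655 ≈ -0.26792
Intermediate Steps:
U(r) = -1 (U(r) = -2 + (r + r)/(r + r) = -2 + (2*r)/((2*r)) = -2 + (2*r)*(1/(2*r)) = -2 + 1 = -1)
j = 6912 (j = (69 - 3*5*(-5))**2/3 = (69 - 15*(-5))**2/3 = (69 + 75)**2/3 = (1/3)*144**2 = (1/3)*20736 = 6912)
j/(-25795) + U(-120)/(-28509) = 6912/(-25795) - 1/(-28509) = 6912*(-1/25795) - 1*(-1/28509) = -6912/25795 + 1/28509 = -197028413/735389655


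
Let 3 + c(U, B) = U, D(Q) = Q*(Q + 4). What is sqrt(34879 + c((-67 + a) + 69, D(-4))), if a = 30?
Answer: 2*sqrt(8727) ≈ 186.84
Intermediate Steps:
D(Q) = Q*(4 + Q)
c(U, B) = -3 + U
sqrt(34879 + c((-67 + a) + 69, D(-4))) = sqrt(34879 + (-3 + ((-67 + 30) + 69))) = sqrt(34879 + (-3 + (-37 + 69))) = sqrt(34879 + (-3 + 32)) = sqrt(34879 + 29) = sqrt(34908) = 2*sqrt(8727)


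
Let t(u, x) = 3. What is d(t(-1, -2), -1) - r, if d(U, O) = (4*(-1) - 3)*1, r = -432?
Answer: 425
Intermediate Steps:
d(U, O) = -7 (d(U, O) = (-4 - 3)*1 = -7*1 = -7)
d(t(-1, -2), -1) - r = -7 - 1*(-432) = -7 + 432 = 425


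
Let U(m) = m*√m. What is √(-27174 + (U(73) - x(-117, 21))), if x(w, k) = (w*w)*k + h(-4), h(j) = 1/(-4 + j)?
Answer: √(-5034286 + 1168*√73)/4 ≈ 560.37*I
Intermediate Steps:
U(m) = m^(3/2)
x(w, k) = -⅛ + k*w² (x(w, k) = (w*w)*k + 1/(-4 - 4) = w²*k + 1/(-8) = k*w² - ⅛ = -⅛ + k*w²)
√(-27174 + (U(73) - x(-117, 21))) = √(-27174 + (73^(3/2) - (-⅛ + 21*(-117)²))) = √(-27174 + (73*√73 - (-⅛ + 21*13689))) = √(-27174 + (73*√73 - (-⅛ + 287469))) = √(-27174 + (73*√73 - 1*2299751/8)) = √(-27174 + (73*√73 - 2299751/8)) = √(-27174 + (-2299751/8 + 73*√73)) = √(-2517143/8 + 73*√73)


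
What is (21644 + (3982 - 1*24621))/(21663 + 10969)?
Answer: 1005/32632 ≈ 0.030798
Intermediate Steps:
(21644 + (3982 - 1*24621))/(21663 + 10969) = (21644 + (3982 - 24621))/32632 = (21644 - 20639)*(1/32632) = 1005*(1/32632) = 1005/32632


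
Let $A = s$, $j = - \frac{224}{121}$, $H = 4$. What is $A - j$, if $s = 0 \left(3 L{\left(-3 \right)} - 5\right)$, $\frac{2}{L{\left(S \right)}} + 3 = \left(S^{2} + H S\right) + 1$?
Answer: $\frac{224}{121} \approx 1.8512$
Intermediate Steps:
$L{\left(S \right)} = \frac{2}{-2 + S^{2} + 4 S}$ ($L{\left(S \right)} = \frac{2}{-3 + \left(\left(S^{2} + 4 S\right) + 1\right)} = \frac{2}{-3 + \left(1 + S^{2} + 4 S\right)} = \frac{2}{-2 + S^{2} + 4 S}$)
$j = - \frac{224}{121}$ ($j = \left(-224\right) \frac{1}{121} = - \frac{224}{121} \approx -1.8512$)
$s = 0$ ($s = 0 \left(3 \frac{2}{-2 + \left(-3\right)^{2} + 4 \left(-3\right)} - 5\right) = 0 \left(3 \frac{2}{-2 + 9 - 12} - 5\right) = 0 \left(3 \frac{2}{-5} - 5\right) = 0 \left(3 \cdot 2 \left(- \frac{1}{5}\right) - 5\right) = 0 \left(3 \left(- \frac{2}{5}\right) - 5\right) = 0 \left(- \frac{6}{5} - 5\right) = 0 \left(- \frac{31}{5}\right) = 0$)
$A = 0$
$A - j = 0 - - \frac{224}{121} = 0 + \frac{224}{121} = \frac{224}{121}$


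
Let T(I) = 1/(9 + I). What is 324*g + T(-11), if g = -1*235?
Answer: -152281/2 ≈ -76141.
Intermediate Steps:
g = -235
324*g + T(-11) = 324*(-235) + 1/(9 - 11) = -76140 + 1/(-2) = -76140 - 1/2 = -152281/2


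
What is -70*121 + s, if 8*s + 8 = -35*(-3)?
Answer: -67663/8 ≈ -8457.9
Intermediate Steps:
s = 97/8 (s = -1 + (-35*(-3))/8 = -1 + (⅛)*105 = -1 + 105/8 = 97/8 ≈ 12.125)
-70*121 + s = -70*121 + 97/8 = -8470 + 97/8 = -67663/8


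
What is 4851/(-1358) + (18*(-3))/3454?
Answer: -1202049/335038 ≈ -3.5878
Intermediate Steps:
4851/(-1358) + (18*(-3))/3454 = 4851*(-1/1358) - 54*1/3454 = -693/194 - 27/1727 = -1202049/335038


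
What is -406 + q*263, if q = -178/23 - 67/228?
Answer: -13207939/5244 ≈ -2518.7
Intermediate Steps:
q = -42125/5244 (q = -178*1/23 - 67*1/228 = -178/23 - 67/228 = -42125/5244 ≈ -8.0330)
-406 + q*263 = -406 - 42125/5244*263 = -406 - 11078875/5244 = -13207939/5244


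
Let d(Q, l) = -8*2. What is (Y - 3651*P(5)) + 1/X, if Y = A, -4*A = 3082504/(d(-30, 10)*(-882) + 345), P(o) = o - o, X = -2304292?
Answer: -1775747341249/33313149444 ≈ -53.305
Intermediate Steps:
d(Q, l) = -16
P(o) = 0
A = -770626/14457 (A = -770626/(-16*(-882) + 345) = -770626/(14112 + 345) = -770626/14457 ≈ -53.305)
Y = -770626/14457 ≈ -53.305
(Y - 3651*P(5)) + 1/X = (-770626/14457 - 3651*0) + 1/(-2304292) = (-770626/14457 + 0) - 1/2304292 = -770626/14457 - 1/2304292 = -1775747341249/33313149444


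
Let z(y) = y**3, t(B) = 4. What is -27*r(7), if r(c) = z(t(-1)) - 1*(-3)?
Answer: -1809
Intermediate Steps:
r(c) = 67 (r(c) = 4**3 - 1*(-3) = 64 + 3 = 67)
-27*r(7) = -27*67 = -1809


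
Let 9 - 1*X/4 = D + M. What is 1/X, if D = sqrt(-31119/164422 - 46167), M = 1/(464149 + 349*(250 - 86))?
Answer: 100567908274388520/2067148730385299103337 + 271842318225*I*sqrt(1248111221724246)/8268594921541196413348 ≈ 4.8651e-5 + 0.0011615*I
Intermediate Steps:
M = 1/521385 (M = 1/(464149 + 349*164) = 1/(464149 + 57236) = 1/521385 ≈ 1.9180e-6)
D = I*sqrt(1248111221724246)/164422 (D = sqrt(-31119*1/164422 - 46167) = sqrt(-31119/164422 - 46167) = sqrt(-7590901593/164422) = I*sqrt(1248111221724246)/164422 ≈ 214.87*I)
X = 18769856/521385 - 2*I*sqrt(1248111221724246)/82211 (X = 36 - 4*(I*sqrt(1248111221724246)/164422 + 1/521385) = 36 - 4*(1/521385 + I*sqrt(1248111221724246)/164422) = 36 + (-4/521385 - 2*I*sqrt(1248111221724246)/82211) = 18769856/521385 - 2*I*sqrt(1248111221724246)/82211 ≈ 36.0 - 859.46*I)
1/X = 1/(18769856/521385 - 2*I*sqrt(1248111221724246)/82211)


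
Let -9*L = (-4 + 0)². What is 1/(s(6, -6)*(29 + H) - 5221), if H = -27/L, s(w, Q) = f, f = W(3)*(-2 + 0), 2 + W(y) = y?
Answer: -8/42475 ≈ -0.00018835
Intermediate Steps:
W(y) = -2 + y
L = -16/9 (L = -(-4 + 0)²/9 = -⅑*(-4)² = -⅑*16 = -16/9 ≈ -1.7778)
f = -2 (f = (-2 + 3)*(-2 + 0) = 1*(-2) = -2)
s(w, Q) = -2
H = 243/16 (H = -27/(-16/9) = -27*(-9/16) = 243/16 ≈ 15.188)
1/(s(6, -6)*(29 + H) - 5221) = 1/(-2*(29 + 243/16) - 5221) = 1/(-2*707/16 - 5221) = 1/(-707/8 - 5221) = 1/(-42475/8) = -8/42475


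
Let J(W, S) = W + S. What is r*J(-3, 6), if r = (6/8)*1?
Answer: 9/4 ≈ 2.2500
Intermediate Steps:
J(W, S) = S + W
r = ¾ (r = (6*(⅛))*1 = (¾)*1 = ¾ ≈ 0.75000)
r*J(-3, 6) = 3*(6 - 3)/4 = (¾)*3 = 9/4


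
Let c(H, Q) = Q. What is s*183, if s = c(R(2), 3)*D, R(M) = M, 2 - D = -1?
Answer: 1647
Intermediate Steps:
D = 3 (D = 2 - 1*(-1) = 2 + 1 = 3)
s = 9 (s = 3*3 = 9)
s*183 = 9*183 = 1647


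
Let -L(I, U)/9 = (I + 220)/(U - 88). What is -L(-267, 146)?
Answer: -423/58 ≈ -7.2931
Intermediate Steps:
L(I, U) = -9*(220 + I)/(-88 + U) (L(I, U) = -9*(I + 220)/(U - 88) = -9*(220 + I)/(-88 + U))
-L(-267, 146) = -9*(-220 - 1*(-267))/(-88 + 146) = -9*(-220 + 267)/58 = -9*47/58 = -1*423/58 = -423/58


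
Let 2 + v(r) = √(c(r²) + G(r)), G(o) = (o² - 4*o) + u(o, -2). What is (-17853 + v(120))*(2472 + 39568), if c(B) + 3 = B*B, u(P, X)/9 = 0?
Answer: -750624200 + 42040*√207373917 ≈ -1.4523e+8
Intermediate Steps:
u(P, X) = 0 (u(P, X) = 9*0 = 0)
G(o) = o² - 4*o (G(o) = (o² - 4*o) + 0 = o² - 4*o)
c(B) = -3 + B² (c(B) = -3 + B*B = -3 + B²)
v(r) = -2 + √(-3 + r⁴ + r*(-4 + r)) (v(r) = -2 + √((-3 + (r²)²) + r*(-4 + r)) = -2 + √((-3 + r⁴) + r*(-4 + r)) = -2 + √(-3 + r⁴ + r*(-4 + r)))
(-17853 + v(120))*(2472 + 39568) = (-17853 + (-2 + √(-3 + 120² + 120⁴ - 4*120)))*(2472 + 39568) = (-17853 + (-2 + √(-3 + 14400 + 207360000 - 480)))*42040 = (-17853 + (-2 + √207373917))*42040 = (-17855 + √207373917)*42040 = -750624200 + 42040*√207373917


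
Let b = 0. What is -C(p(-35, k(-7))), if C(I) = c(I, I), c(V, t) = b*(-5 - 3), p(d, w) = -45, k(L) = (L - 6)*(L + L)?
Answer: 0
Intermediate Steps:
k(L) = 2*L*(-6 + L) (k(L) = (-6 + L)*(2*L) = 2*L*(-6 + L))
c(V, t) = 0 (c(V, t) = 0*(-5 - 3) = 0*(-8) = 0)
C(I) = 0
-C(p(-35, k(-7))) = -1*0 = 0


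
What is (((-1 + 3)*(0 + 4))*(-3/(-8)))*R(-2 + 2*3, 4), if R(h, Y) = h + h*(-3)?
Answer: -24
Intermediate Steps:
R(h, Y) = -2*h (R(h, Y) = h - 3*h = -2*h)
(((-1 + 3)*(0 + 4))*(-3/(-8)))*R(-2 + 2*3, 4) = (((-1 + 3)*(0 + 4))*(-3/(-8)))*(-2*(-2 + 2*3)) = ((2*4)*(-3*(-⅛)))*(-2*(-2 + 6)) = (8*(3/8))*(-2*4) = 3*(-8) = -24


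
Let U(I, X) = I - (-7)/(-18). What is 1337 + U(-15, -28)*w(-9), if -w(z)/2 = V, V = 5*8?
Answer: 23113/9 ≈ 2568.1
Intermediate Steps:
V = 40
w(z) = -80 (w(z) = -2*40 = -80)
U(I, X) = -7/18 + I (U(I, X) = I - (-7)*(-1)/18 = I - 1*7/18 = I - 7/18 = -7/18 + I)
1337 + U(-15, -28)*w(-9) = 1337 + (-7/18 - 15)*(-80) = 1337 - 277/18*(-80) = 1337 + 11080/9 = 23113/9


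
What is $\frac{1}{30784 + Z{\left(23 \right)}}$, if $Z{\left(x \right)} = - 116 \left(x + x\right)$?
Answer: $\frac{1}{25448} \approx 3.9296 \cdot 10^{-5}$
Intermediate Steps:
$Z{\left(x \right)} = - 232 x$ ($Z{\left(x \right)} = - 116 \cdot 2 x = - 232 x$)
$\frac{1}{30784 + Z{\left(23 \right)}} = \frac{1}{30784 - 5336} = \frac{1}{25448}$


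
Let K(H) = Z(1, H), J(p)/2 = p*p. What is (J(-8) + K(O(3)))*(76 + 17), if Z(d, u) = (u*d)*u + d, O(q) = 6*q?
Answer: 42129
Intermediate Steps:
J(p) = 2*p² (J(p) = 2*(p*p) = 2*p²)
Z(d, u) = d + d*u² (Z(d, u) = (d*u)*u + d = d*u² + d = d + d*u²)
K(H) = 1 + H² (K(H) = 1*(1 + H²) = 1 + H²)
(J(-8) + K(O(3)))*(76 + 17) = (2*(-8)² + (1 + (6*3)²))*(76 + 17) = (2*64 + (1 + 18²))*93 = (128 + (1 + 324))*93 = (128 + 325)*93 = 453*93 = 42129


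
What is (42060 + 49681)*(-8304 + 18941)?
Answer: 975849017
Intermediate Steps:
(42060 + 49681)*(-8304 + 18941) = 91741*10637 = 975849017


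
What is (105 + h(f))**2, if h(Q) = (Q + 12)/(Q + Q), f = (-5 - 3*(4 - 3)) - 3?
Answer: 5331481/484 ≈ 11015.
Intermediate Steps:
f = -11 (f = (-5 - 3*1) - 3 = (-5 - 3) - 3 = -8 - 3 = -11)
h(Q) = (12 + Q)/(2*Q) (h(Q) = (12 + Q)/((2*Q)) = (12 + Q)*(1/(2*Q)) = (12 + Q)/(2*Q))
(105 + h(f))**2 = (105 + (1/2)*(12 - 11)/(-11))**2 = (105 + (1/2)*(-1/11)*1)**2 = (105 - 1/22)**2 = (2309/22)**2 = 5331481/484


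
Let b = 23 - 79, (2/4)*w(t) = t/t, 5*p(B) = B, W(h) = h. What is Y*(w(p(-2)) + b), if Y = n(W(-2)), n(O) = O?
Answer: 108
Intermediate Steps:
p(B) = B/5
Y = -2
w(t) = 2 (w(t) = 2*(t/t) = 2*1 = 2)
b = -56
Y*(w(p(-2)) + b) = -2*(2 - 56) = -2*(-54) = 108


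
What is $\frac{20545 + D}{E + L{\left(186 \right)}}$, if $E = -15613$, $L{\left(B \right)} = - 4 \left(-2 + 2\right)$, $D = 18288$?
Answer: $- \frac{38833}{15613} \approx -2.4872$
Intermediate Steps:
$L{\left(B \right)} = 0$ ($L{\left(B \right)} = \left(-4\right) 0 = 0$)
$\frac{20545 + D}{E + L{\left(186 \right)}} = \frac{20545 + 18288}{-15613 + 0} = \frac{38833}{-15613} = 38833 \left(- \frac{1}{15613}\right) = - \frac{38833}{15613}$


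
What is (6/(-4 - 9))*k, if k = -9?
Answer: 54/13 ≈ 4.1538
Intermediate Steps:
(6/(-4 - 9))*k = (6/(-4 - 9))*(-9) = (6/(-13))*(-9) = -1/13*6*(-9) = -6/13*(-9) = 54/13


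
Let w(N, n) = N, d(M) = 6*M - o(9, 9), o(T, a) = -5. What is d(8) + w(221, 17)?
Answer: 274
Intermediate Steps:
d(M) = 5 + 6*M (d(M) = 6*M - 1*(-5) = 6*M + 5 = 5 + 6*M)
d(8) + w(221, 17) = (5 + 6*8) + 221 = (5 + 48) + 221 = 53 + 221 = 274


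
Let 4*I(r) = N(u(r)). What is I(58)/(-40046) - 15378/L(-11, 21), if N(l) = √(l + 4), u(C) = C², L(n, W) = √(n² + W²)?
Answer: -7689*√562/281 - √842/80092 ≈ -648.68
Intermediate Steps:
L(n, W) = √(W² + n²)
N(l) = √(4 + l)
I(r) = √(4 + r²)/4
I(58)/(-40046) - 15378/L(-11, 21) = (√(4 + 58²)/4)/(-40046) - 15378/√(21² + (-11)²) = (√(4 + 3364)/4)*(-1/40046) - 15378/√(441 + 121) = (√3368/4)*(-1/40046) - 15378*√562/562 = ((2*√842)/4)*(-1/40046) - 7689*√562/281 = (√842/2)*(-1/40046) - 7689*√562/281 = -√842/80092 - 7689*√562/281 = -7689*√562/281 - √842/80092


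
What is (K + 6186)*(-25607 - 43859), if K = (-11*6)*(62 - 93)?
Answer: -571844112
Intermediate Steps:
K = 2046 (K = -66*(-31) = 2046)
(K + 6186)*(-25607 - 43859) = (2046 + 6186)*(-25607 - 43859) = 8232*(-69466) = -571844112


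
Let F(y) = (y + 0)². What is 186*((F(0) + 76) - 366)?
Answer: -53940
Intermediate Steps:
F(y) = y²
186*((F(0) + 76) - 366) = 186*((0² + 76) - 366) = 186*((0 + 76) - 366) = 186*(76 - 366) = 186*(-290) = -53940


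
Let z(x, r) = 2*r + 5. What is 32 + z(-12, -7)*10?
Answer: -58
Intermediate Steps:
z(x, r) = 5 + 2*r
32 + z(-12, -7)*10 = 32 + (5 + 2*(-7))*10 = 32 + (5 - 14)*10 = 32 - 9*10 = 32 - 90 = -58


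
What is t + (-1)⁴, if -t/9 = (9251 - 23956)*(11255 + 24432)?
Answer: 4722996016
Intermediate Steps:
t = 4722996015 (t = -9*(9251 - 23956)*(11255 + 24432) = -(-132345)*35687 = -9*(-524777335) = 4722996015)
t + (-1)⁴ = 4722996015 + (-1)⁴ = 4722996015 + 1 = 4722996016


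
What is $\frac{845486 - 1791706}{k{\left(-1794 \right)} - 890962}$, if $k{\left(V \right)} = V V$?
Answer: $- \frac{473110}{1163737} \approx -0.40654$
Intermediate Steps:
$k{\left(V \right)} = V^{2}$
$\frac{845486 - 1791706}{k{\left(-1794 \right)} - 890962} = \frac{845486 - 1791706}{\left(-1794\right)^{2} - 890962} = - \frac{946220}{3218436 - 890962} = - \frac{946220}{2327474} = \left(-946220\right) \frac{1}{2327474} = - \frac{473110}{1163737}$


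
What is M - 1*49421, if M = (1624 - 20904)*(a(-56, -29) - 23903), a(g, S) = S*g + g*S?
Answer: 398178979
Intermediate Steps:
a(g, S) = 2*S*g (a(g, S) = S*g + S*g = 2*S*g)
M = 398228400 (M = (1624 - 20904)*(2*(-29)*(-56) - 23903) = -19280*(3248 - 23903) = -19280*(-20655) = 398228400)
M - 1*49421 = 398228400 - 1*49421 = 398228400 - 49421 = 398178979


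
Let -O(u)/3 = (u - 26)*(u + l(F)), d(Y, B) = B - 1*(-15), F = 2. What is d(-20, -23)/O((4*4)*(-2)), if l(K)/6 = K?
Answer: 1/435 ≈ 0.0022989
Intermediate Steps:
l(K) = 6*K
d(Y, B) = 15 + B (d(Y, B) = B + 15 = 15 + B)
O(u) = -3*(-26 + u)*(12 + u) (O(u) = -3*(u - 26)*(u + 6*2) = -3*(-26 + u)*(u + 12) = -3*(-26 + u)*(12 + u))
d(-20, -23)/O((4*4)*(-2)) = (15 - 23)/(936 - 3*((4*4)*(-2))**2 + 42*((4*4)*(-2))) = -8/(936 - 3*(16*(-2))**2 + 42*(16*(-2))) = -8/(936 - 3*(-32)**2 + 42*(-32)) = -8/(936 - 3*1024 - 1344) = -8/(936 - 3072 - 1344) = -8/(-3480) = -8*(-1/3480) = 1/435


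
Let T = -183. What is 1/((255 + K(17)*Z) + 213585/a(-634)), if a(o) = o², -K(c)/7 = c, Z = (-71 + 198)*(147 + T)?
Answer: 401956/218794109373 ≈ 1.8371e-6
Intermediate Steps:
Z = -4572 (Z = (-71 + 198)*(147 - 183) = 127*(-36) = -4572)
K(c) = -7*c
1/((255 + K(17)*Z) + 213585/a(-634)) = 1/((255 - 7*17*(-4572)) + 213585/((-634)²)) = 1/((255 - 119*(-4572)) + 213585/401956) = 1/((255 + 544068) + 213585*(1/401956)) = 1/(544323 + 213585/401956) = 1/(218794109373/401956) = 401956/218794109373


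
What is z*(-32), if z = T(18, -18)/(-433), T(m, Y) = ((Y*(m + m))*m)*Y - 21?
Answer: 6717792/433 ≈ 15515.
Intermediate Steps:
T(m, Y) = -21 + 2*Y**2*m**2 (T(m, Y) = ((Y*(2*m))*m)*Y - 21 = ((2*Y*m)*m)*Y - 21 = (2*Y*m**2)*Y - 21 = 2*Y**2*m**2 - 21 = -21 + 2*Y**2*m**2)
z = -209931/433 (z = (-21 + 2*(-18)**2*18**2)/(-433) = (-21 + 2*324*324)*(-1/433) = (-21 + 209952)*(-1/433) = 209931*(-1/433) = -209931/433 ≈ -484.83)
z*(-32) = -209931/433*(-32) = 6717792/433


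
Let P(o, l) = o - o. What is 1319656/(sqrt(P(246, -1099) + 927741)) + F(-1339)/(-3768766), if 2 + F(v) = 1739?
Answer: -1737/3768766 + 1319656*sqrt(927741)/927741 ≈ 1370.1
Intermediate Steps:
P(o, l) = 0
F(v) = 1737 (F(v) = -2 + 1739 = 1737)
1319656/(sqrt(P(246, -1099) + 927741)) + F(-1339)/(-3768766) = 1319656/(sqrt(0 + 927741)) + 1737/(-3768766) = 1319656/(sqrt(927741)) + 1737*(-1/3768766) = 1319656*(sqrt(927741)/927741) - 1737/3768766 = 1319656*sqrt(927741)/927741 - 1737/3768766 = -1737/3768766 + 1319656*sqrt(927741)/927741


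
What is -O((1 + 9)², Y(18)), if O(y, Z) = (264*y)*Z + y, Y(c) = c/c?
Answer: -26500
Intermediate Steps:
Y(c) = 1
O(y, Z) = y + 264*Z*y (O(y, Z) = 264*Z*y + y = y + 264*Z*y)
-O((1 + 9)², Y(18)) = -(1 + 9)²*(1 + 264*1) = -10²*(1 + 264) = -100*265 = -1*26500 = -26500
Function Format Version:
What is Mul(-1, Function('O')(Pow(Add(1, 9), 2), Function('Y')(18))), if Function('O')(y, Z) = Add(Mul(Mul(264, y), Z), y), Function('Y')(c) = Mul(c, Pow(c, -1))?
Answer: -26500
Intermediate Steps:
Function('Y')(c) = 1
Function('O')(y, Z) = Add(y, Mul(264, Z, y)) (Function('O')(y, Z) = Add(Mul(264, Z, y), y) = Add(y, Mul(264, Z, y)))
Mul(-1, Function('O')(Pow(Add(1, 9), 2), Function('Y')(18))) = Mul(-1, Mul(Pow(Add(1, 9), 2), Add(1, Mul(264, 1)))) = Mul(-1, Mul(Pow(10, 2), Add(1, 264))) = Mul(-1, Mul(100, 265)) = Mul(-1, 26500) = -26500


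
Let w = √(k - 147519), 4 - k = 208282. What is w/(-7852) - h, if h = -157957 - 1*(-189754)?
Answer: -31797 - 3*I*√39533/7852 ≈ -31797.0 - 0.075966*I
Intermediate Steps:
k = -208278 (k = 4 - 1*208282 = 4 - 208282 = -208278)
w = 3*I*√39533 (w = √(-208278 - 147519) = √(-355797) = 3*I*√39533 ≈ 596.49*I)
h = 31797 (h = -157957 + 189754 = 31797)
w/(-7852) - h = (3*I*√39533)/(-7852) - 1*31797 = (3*I*√39533)*(-1/7852) - 31797 = -3*I*√39533/7852 - 31797 = -31797 - 3*I*√39533/7852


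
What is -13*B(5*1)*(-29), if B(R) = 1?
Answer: 377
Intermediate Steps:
-13*B(5*1)*(-29) = -13*1*(-29) = -13*(-29) = 377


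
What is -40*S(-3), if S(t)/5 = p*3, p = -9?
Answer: 5400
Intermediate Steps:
S(t) = -135 (S(t) = 5*(-9*3) = 5*(-27) = -135)
-40*S(-3) = -40*(-135) = 5400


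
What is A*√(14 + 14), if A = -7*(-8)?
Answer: 112*√7 ≈ 296.32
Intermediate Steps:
A = 56
A*√(14 + 14) = 56*√(14 + 14) = 56*√28 = 56*(2*√7) = 112*√7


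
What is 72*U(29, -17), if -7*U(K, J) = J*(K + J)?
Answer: 14688/7 ≈ 2098.3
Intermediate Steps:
U(K, J) = -J*(J + K)/7 (U(K, J) = -J*(K + J)/7 = -J*(J + K)/7)
72*U(29, -17) = 72*(-1/7*(-17)*(-17 + 29)) = 72*(-1/7*(-17)*12) = 72*(204/7) = 14688/7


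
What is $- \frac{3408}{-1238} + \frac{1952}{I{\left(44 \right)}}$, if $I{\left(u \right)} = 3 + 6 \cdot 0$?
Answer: $\frac{1213400}{1857} \approx 653.42$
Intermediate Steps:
$I{\left(u \right)} = 3$ ($I{\left(u \right)} = 3 + 0 = 3$)
$- \frac{3408}{-1238} + \frac{1952}{I{\left(44 \right)}} = - \frac{3408}{-1238} + \frac{1952}{3} = \left(-3408\right) \left(- \frac{1}{1238}\right) + 1952 \cdot \frac{1}{3} = \frac{1704}{619} + \frac{1952}{3} = \frac{1213400}{1857}$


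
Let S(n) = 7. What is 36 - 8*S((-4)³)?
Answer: -20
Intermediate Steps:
36 - 8*S((-4)³) = 36 - 8*7 = 36 - 56 = -20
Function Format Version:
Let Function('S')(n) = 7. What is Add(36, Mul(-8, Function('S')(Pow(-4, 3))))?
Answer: -20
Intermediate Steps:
Add(36, Mul(-8, Function('S')(Pow(-4, 3)))) = Add(36, Mul(-8, 7)) = Add(36, -56) = -20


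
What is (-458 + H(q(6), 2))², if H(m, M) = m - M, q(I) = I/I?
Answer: 210681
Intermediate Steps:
q(I) = 1
(-458 + H(q(6), 2))² = (-458 + (1 - 1*2))² = (-458 + (1 - 2))² = (-458 - 1)² = (-459)² = 210681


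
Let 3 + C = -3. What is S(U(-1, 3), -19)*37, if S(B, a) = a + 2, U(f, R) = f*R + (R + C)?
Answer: -629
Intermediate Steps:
C = -6 (C = -3 - 3 = -6)
U(f, R) = -6 + R + R*f (U(f, R) = f*R + (R - 6) = R*f + (-6 + R) = -6 + R + R*f)
S(B, a) = 2 + a
S(U(-1, 3), -19)*37 = (2 - 19)*37 = -17*37 = -629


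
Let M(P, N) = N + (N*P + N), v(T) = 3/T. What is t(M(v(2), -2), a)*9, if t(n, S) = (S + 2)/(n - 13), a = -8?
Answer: 27/10 ≈ 2.7000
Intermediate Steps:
M(P, N) = 2*N + N*P (M(P, N) = N + (N + N*P) = 2*N + N*P)
t(n, S) = (2 + S)/(-13 + n)
t(M(v(2), -2), a)*9 = ((2 - 8)/(-13 - 2*(2 + 3/2)))*9 = (-6/(-13 - 2*(2 + 3*(½))))*9 = (-6/(-13 - 2*(2 + 3/2)))*9 = (-6/(-13 - 2*7/2))*9 = (-6/(-13 - 7))*9 = (-6/(-20))*9 = -1/20*(-6)*9 = (3/10)*9 = 27/10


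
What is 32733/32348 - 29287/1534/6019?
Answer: 150640596071/149336903404 ≈ 1.0087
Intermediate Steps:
32733/32348 - 29287/1534/6019 = 32733*(1/32348) - 29287/1534*(1/6019) = 32733/32348 - 1*29287/1534*(1/6019) = 32733/32348 - 29287/1534*1/6019 = 32733/32348 - 29287/9233146 = 150640596071/149336903404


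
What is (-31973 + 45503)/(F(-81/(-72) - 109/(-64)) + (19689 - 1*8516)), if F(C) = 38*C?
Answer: 28864/24065 ≈ 1.1994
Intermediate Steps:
(-31973 + 45503)/(F(-81/(-72) - 109/(-64)) + (19689 - 1*8516)) = (-31973 + 45503)/(38*(-81/(-72) - 109/(-64)) + (19689 - 1*8516)) = 13530/(38*(-81*(-1/72) - 109*(-1/64)) + (19689 - 8516)) = 13530/(38*(9/8 + 109/64) + 11173) = 13530/(38*(181/64) + 11173) = 13530/(3439/32 + 11173) = 13530/(360975/32) = 13530*(32/360975) = 28864/24065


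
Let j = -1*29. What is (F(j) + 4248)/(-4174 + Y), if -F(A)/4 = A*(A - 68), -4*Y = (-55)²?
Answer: 28016/19721 ≈ 1.4206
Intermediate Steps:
j = -29
Y = -3025/4 (Y = -¼*(-55)² = -¼*3025 = -3025/4 ≈ -756.25)
F(A) = -4*A*(-68 + A) (F(A) = -4*A*(A - 68) = -4*A*(-68 + A))
(F(j) + 4248)/(-4174 + Y) = (4*(-29)*(68 - 1*(-29)) + 4248)/(-4174 - 3025/4) = (4*(-29)*(68 + 29) + 4248)/(-19721/4) = (4*(-29)*97 + 4248)*(-4/19721) = (-11252 + 4248)*(-4/19721) = -7004*(-4/19721) = 28016/19721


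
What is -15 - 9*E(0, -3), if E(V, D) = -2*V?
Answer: -15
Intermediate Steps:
-15 - 9*E(0, -3) = -15 - (-18)*0 = -15 - 9*0 = -15 + 0 = -15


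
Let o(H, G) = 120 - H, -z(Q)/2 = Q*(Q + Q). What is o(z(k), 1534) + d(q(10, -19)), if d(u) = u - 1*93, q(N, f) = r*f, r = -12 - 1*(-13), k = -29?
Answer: 3372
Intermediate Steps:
r = 1 (r = -12 + 13 = 1)
z(Q) = -4*Q² (z(Q) = -2*Q*(Q + Q) = -2*Q*2*Q = -4*Q²)
q(N, f) = f (q(N, f) = 1*f = f)
d(u) = -93 + u (d(u) = u - 93 = -93 + u)
o(z(k), 1534) + d(q(10, -19)) = (120 - (-4)*(-29)²) + (-93 - 19) = (120 - (-4)*841) - 112 = (120 - 1*(-3364)) - 112 = (120 + 3364) - 112 = 3484 - 112 = 3372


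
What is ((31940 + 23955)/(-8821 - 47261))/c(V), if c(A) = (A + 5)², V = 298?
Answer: -55895/5148832338 ≈ -1.0856e-5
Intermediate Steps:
c(A) = (5 + A)²
((31940 + 23955)/(-8821 - 47261))/c(V) = ((31940 + 23955)/(-8821 - 47261))/((5 + 298)²) = (55895/(-56082))/(303²) = (55895*(-1/56082))/91809 = -55895/56082*1/91809 = -55895/5148832338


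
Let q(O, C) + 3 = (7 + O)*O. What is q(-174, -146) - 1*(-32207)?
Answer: 61262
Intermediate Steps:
q(O, C) = -3 + O*(7 + O) (q(O, C) = -3 + (7 + O)*O = -3 + O*(7 + O))
q(-174, -146) - 1*(-32207) = (-3 + (-174)² + 7*(-174)) - 1*(-32207) = (-3 + 30276 - 1218) + 32207 = 29055 + 32207 = 61262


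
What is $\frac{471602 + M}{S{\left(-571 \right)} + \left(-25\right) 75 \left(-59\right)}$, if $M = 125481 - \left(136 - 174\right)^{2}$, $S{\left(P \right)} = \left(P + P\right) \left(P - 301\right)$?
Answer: $\frac{595639}{1106449} \approx 0.53833$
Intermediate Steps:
$S{\left(P \right)} = 2 P \left(-301 + P\right)$
$M = 124037$ ($M = 125481 - \left(-38\right)^{2} = 125481 - 1444 = 124037$)
$\frac{471602 + M}{S{\left(-571 \right)} + \left(-25\right) 75 \left(-59\right)} = \frac{471602 + 124037}{2 \left(-571\right) \left(-301 - 571\right) + \left(-25\right) 75 \left(-59\right)} = \frac{595639}{2 \left(-571\right) \left(-872\right) - -110625} = \frac{595639}{995824 + 110625} = \frac{595639}{1106449}$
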